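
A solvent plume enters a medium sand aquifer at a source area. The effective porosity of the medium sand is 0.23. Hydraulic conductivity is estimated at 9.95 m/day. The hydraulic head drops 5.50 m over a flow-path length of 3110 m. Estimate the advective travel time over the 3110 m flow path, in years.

Hydraulic gradient i = Δh / L = 5.50 / 3110 = 0.001768.
Darcy flux q = K · i = 9.950 × 0.001768 = 0.01760 m/day.
Seepage velocity v = q / n_e = 0.01760 / 0.23 = 0.07651 m/day.
Travel time t = L / v = 3110 / 0.07651 = 40650 days = 111.3 years.

111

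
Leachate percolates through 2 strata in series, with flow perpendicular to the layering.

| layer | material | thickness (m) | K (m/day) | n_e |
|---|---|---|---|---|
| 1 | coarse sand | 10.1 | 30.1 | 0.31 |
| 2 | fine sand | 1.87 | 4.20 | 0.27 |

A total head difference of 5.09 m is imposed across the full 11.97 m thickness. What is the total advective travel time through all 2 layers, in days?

0.558

With flow normal to the layers, continuity requires the same specific discharge q through every layer.
Σ(b_i/K_i) = 10.1/30.1 + 1.87/4.20 = 0.7808 d.
q = Δh / Σ(b_i/K_i) = 5.09 / 0.7808 = 6.519 m/day.
In each layer the seepage velocity is v_i = q/n_i, so the layer transit time is t_i = b_i·n_i / q:
  layer 1 (coarse sand): t_1 = 10.1 × 0.31 / 6.519 = 0.4803 d
  layer 2 (fine sand): t_2 = 1.87 × 0.27 / 6.519 = 0.07745 d
Total t = Σ t_i = 0.5577 days.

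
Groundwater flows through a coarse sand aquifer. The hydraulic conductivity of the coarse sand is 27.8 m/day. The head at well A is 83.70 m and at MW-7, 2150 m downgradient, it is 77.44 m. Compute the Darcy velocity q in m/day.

Hydraulic gradient i = (83.70 − 77.44) / 2150 = 6.26 / 2150 = 0.002912.
Specific discharge q = K · i = 27.80 × 0.002912 = 0.08094 m/day.

0.0809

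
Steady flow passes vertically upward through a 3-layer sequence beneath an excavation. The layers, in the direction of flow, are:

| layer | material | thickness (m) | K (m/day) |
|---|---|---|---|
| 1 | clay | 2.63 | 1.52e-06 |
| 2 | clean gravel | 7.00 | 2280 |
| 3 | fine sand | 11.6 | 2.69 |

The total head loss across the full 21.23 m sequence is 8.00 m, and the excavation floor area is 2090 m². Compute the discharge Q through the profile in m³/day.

0.00966

Flow is perpendicular to layering, so the layers act in series and the equivalent K is the thickness-weighted harmonic mean.
Total thickness L = 2.63 + 7.00 + 11.6 = 21.23 m.
Σ(b_i/K_i) = 2.63/1.52e-06 + 7.00/2280 + 11.6/2.69 = 1.730e+06 d.
K_eq = L / Σ(b_i/K_i) = 21.23 / 1.730e+06 = 1.227e-05 m/day.
Q = K_eq · A · (Δh/L) = 1.227e-05 × 2090 × (8.00/21.23) = 0.009663 m³/day.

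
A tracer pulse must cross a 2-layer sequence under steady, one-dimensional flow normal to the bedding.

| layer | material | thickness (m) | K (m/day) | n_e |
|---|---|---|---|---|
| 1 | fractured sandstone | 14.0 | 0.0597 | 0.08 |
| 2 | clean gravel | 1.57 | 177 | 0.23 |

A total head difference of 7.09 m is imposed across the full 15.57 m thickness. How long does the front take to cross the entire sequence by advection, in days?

With flow normal to the layers, continuity requires the same specific discharge q through every layer.
Σ(b_i/K_i) = 14.0/0.0597 + 1.57/177 = 234.5 d.
q = Δh / Σ(b_i/K_i) = 7.09 / 234.5 = 0.03023 m/day.
In each layer the seepage velocity is v_i = q/n_i, so the layer transit time is t_i = b_i·n_i / q:
  layer 1 (fractured sandstone): t_1 = 14.0 × 0.08 / 0.03023 = 37.05 d
  layer 2 (clean gravel): t_2 = 1.57 × 0.23 / 0.03023 = 11.94 d
Total t = Σ t_i = 48.99 days.

49.0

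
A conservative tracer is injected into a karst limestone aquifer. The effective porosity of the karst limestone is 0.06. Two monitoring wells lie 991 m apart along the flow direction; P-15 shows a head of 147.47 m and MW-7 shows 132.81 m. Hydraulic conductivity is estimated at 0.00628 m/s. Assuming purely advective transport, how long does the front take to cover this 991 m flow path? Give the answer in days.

Convert K: 0.00628 m/s × 86400 = 542.6 m/day.
Hydraulic gradient i = (147.47 − 132.81) / 991 = 14.66 / 991 = 0.01479.
Darcy flux q = K · i = 542.6 × 0.01479 = 8.027 m/day.
Seepage velocity v = q / n_e = 8.027 / 0.06 = 133.8 m/day.
Travel time t = L / v = 991 / 133.8 = 7.408 days.

7.41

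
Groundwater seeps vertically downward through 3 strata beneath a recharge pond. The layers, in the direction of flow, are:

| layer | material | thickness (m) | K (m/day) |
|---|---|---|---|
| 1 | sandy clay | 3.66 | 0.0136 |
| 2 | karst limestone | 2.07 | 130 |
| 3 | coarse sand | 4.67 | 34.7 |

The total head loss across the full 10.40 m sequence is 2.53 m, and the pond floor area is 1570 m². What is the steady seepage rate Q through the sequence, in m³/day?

Flow is perpendicular to layering, so the layers act in series and the equivalent K is the thickness-weighted harmonic mean.
Total thickness L = 3.66 + 2.07 + 4.67 = 10.40 m.
Σ(b_i/K_i) = 3.66/0.0136 + 2.07/130 + 4.67/34.7 = 269.3 d.
K_eq = L / Σ(b_i/K_i) = 10.40 / 269.3 = 0.03862 m/day.
Q = K_eq · A · (Δh/L) = 0.03862 × 1570 × (2.53/10.40) = 14.75 m³/day.

14.8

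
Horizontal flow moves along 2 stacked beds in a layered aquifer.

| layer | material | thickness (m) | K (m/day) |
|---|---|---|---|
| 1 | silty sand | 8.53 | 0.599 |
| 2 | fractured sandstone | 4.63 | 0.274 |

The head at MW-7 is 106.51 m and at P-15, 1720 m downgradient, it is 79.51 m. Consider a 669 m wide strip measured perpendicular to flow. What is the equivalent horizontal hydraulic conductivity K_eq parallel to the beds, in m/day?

0.485

Flow is parallel to layering, so each bed carries its own Darcy discharge and the transmissivities add.
Σ(K_i·b_i) = 0.599×8.53 + 0.274×4.63 = 6.378 m²/day.
Total thickness b = 13.16 m, so K_eq = Σ(K_i·b_i)/b = 0.4847 m/day.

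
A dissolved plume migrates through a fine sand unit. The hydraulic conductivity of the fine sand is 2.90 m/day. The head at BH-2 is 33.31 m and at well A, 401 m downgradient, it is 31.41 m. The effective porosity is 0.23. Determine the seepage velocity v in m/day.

0.0597

Hydraulic gradient i = (33.31 − 31.41) / 401 = 1.9 / 401 = 0.004738.
Darcy flux q = K · i = 2.900 × 0.004738 = 0.01374 m/day.
Seepage velocity v = q / n_e = 0.01374 / 0.23 = 0.05974 m/day.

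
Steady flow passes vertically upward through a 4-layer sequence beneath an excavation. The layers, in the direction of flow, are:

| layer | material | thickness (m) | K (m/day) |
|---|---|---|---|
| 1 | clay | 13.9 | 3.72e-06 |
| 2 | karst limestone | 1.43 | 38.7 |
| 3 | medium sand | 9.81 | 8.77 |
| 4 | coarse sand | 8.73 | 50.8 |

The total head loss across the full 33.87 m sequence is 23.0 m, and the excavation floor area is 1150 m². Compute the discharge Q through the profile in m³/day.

0.00708

Flow is perpendicular to layering, so the layers act in series and the equivalent K is the thickness-weighted harmonic mean.
Total thickness L = 13.9 + 1.43 + 9.81 + 8.73 = 33.87 m.
Σ(b_i/K_i) = 13.9/3.72e-06 + 1.43/38.7 + 9.81/8.77 + 8.73/50.8 = 3.737e+06 d.
K_eq = L / Σ(b_i/K_i) = 33.87 / 3.737e+06 = 9.064e-06 m/day.
Q = K_eq · A · (Δh/L) = 9.064e-06 × 1150 × (23.0/33.87) = 0.007079 m³/day.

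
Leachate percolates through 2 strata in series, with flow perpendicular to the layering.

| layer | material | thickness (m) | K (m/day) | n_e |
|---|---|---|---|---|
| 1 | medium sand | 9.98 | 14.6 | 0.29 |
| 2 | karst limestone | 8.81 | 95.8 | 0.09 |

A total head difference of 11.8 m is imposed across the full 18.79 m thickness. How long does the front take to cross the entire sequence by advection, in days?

With flow normal to the layers, continuity requires the same specific discharge q through every layer.
Σ(b_i/K_i) = 9.98/14.6 + 8.81/95.8 = 0.7755 d.
q = Δh / Σ(b_i/K_i) = 11.8 / 0.7755 = 15.22 m/day.
In each layer the seepage velocity is v_i = q/n_i, so the layer transit time is t_i = b_i·n_i / q:
  layer 1 (medium sand): t_1 = 9.98 × 0.29 / 15.22 = 0.1902 d
  layer 2 (karst limestone): t_2 = 8.81 × 0.09 / 15.22 = 0.05211 d
Total t = Σ t_i = 0.2423 days.

0.242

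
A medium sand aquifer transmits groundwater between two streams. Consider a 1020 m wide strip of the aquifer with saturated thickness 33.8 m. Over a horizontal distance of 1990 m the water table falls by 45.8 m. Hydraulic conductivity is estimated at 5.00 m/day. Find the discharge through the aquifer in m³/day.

Cross-sectional area A = 1020 × 33.8 = 34476 m².
Hydraulic gradient i = Δh / L = 45.8 / 1990 = 0.02302.
Darcy's law: Q = K · A · i = 5.000 × 34476 × 0.02302 = 3967 m³/day.

3970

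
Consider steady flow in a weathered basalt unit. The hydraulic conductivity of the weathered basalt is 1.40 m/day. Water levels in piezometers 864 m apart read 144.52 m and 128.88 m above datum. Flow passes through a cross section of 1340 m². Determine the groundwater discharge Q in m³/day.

Hydraulic gradient i = (144.52 − 128.88) / 864 = 15.64 / 864 = 0.01810.
Darcy's law: Q = K · A · i = 1.400 × 1340 × 0.01810 = 33.96 m³/day.

34.0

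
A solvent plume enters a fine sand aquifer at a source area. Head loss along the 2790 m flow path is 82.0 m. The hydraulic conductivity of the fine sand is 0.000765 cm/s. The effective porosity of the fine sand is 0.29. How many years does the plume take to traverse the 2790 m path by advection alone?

114

Convert K: 0.000765 cm/s × 864 = 0.6610 m/day.
Hydraulic gradient i = Δh / L = 82.0 / 2790 = 0.02939.
Darcy flux q = K · i = 0.6610 × 0.02939 = 0.01943 m/day.
Seepage velocity v = q / n_e = 0.01943 / 0.29 = 0.06699 m/day.
Travel time t = L / v = 2790 / 0.06699 = 41650 days = 114.0 years.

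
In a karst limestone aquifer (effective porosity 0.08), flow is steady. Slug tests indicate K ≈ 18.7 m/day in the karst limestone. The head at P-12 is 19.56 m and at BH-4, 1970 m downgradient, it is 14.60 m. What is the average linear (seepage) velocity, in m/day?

0.589

Hydraulic gradient i = (19.56 − 14.60) / 1970 = 4.96 / 1970 = 0.002518.
Darcy flux q = K · i = 18.70 × 0.002518 = 0.04708 m/day.
Seepage velocity v = q / n_e = 0.04708 / 0.08 = 0.5885 m/day.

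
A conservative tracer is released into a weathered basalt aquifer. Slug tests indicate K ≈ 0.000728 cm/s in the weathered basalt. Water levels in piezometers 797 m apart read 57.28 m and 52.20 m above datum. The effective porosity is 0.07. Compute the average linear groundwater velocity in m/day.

Convert K: 0.000728 cm/s × 864 = 0.6290 m/day.
Hydraulic gradient i = (57.28 − 52.20) / 797 = 5.08 / 797 = 0.006374.
Darcy flux q = K · i = 0.6290 × 0.006374 = 0.004009 m/day.
Seepage velocity v = q / n_e = 0.004009 / 0.07 = 0.05727 m/day.

0.0573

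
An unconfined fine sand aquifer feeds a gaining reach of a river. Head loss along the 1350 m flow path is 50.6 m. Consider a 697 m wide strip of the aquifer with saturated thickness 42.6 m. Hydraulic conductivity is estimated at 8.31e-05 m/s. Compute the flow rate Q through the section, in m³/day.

Convert K: 8.31e-05 m/s × 86400 = 7.180 m/day.
Cross-sectional area A = 697 × 42.6 = 29692 m².
Hydraulic gradient i = Δh / L = 50.6 / 1350 = 0.03748.
Darcy's law: Q = K · A · i = 7.180 × 29692 × 0.03748 = 7990 m³/day.

7990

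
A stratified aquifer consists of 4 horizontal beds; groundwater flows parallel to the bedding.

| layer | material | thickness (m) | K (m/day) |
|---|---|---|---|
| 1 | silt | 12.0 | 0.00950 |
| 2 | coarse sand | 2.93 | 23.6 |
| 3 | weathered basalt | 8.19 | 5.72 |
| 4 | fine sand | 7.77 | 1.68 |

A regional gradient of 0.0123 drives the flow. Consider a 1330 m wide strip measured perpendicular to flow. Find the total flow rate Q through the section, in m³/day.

Flow is parallel to layering, so each bed carries its own Darcy discharge and the transmissivities add.
Σ(K_i·b_i) = 0.00950×12.0 + 23.6×2.93 + 5.72×8.19 + 1.68×7.77 = 129.2 m²/day.
Hydraulic gradient i = 0.0123.
Q = Σ(K_i·b_i) · W · i = 129.2 × 1330 × 0.01230 = 2113 m³/day.

2110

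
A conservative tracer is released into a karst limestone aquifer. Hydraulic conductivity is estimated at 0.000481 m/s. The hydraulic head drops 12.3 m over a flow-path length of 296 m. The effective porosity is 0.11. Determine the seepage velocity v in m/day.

15.7

Convert K: 0.000481 m/s × 86400 = 41.56 m/day.
Hydraulic gradient i = Δh / L = 12.3 / 296 = 0.04155.
Darcy flux q = K · i = 41.56 × 0.04155 = 1.727 m/day.
Seepage velocity v = q / n_e = 1.727 / 0.11 = 15.70 m/day.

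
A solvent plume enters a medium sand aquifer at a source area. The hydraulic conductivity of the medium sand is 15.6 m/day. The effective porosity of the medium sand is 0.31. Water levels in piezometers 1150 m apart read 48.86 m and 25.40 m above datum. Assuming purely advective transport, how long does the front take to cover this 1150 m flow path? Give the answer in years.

3.07

Hydraulic gradient i = (48.86 − 25.40) / 1150 = 23.46 / 1150 = 0.02040.
Darcy flux q = K · i = 15.60 × 0.02040 = 0.3182 m/day.
Seepage velocity v = q / n_e = 0.3182 / 0.31 = 1.027 m/day.
Travel time t = L / v = 1150 / 1.027 = 1120 days = 3.067 years.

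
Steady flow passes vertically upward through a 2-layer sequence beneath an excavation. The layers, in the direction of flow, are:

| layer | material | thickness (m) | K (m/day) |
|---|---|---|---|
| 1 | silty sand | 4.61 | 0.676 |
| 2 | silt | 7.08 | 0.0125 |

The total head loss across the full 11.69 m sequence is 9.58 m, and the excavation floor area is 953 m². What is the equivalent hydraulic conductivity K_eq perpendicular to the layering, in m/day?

Flow is perpendicular to layering, so the layers act in series and the equivalent K is the thickness-weighted harmonic mean.
Total thickness L = 4.61 + 7.08 = 11.69 m.
Σ(b_i/K_i) = 4.61/0.676 + 7.08/0.0125 = 573.2 d.
K_eq = L / Σ(b_i/K_i) = 11.69 / 573.2 = 0.02039 m/day.

0.0204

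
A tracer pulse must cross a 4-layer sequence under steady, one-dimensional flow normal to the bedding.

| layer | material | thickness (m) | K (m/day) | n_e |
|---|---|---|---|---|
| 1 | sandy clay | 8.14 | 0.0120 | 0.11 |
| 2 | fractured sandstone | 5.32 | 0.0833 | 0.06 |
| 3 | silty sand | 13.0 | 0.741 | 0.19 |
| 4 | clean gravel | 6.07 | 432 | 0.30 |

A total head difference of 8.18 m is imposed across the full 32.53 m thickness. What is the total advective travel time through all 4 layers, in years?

1.40

With flow normal to the layers, continuity requires the same specific discharge q through every layer.
Σ(b_i/K_i) = 8.14/0.0120 + 5.32/0.0833 + 13.0/0.741 + 6.07/432 = 759.8 d.
q = Δh / Σ(b_i/K_i) = 8.18 / 759.8 = 0.01077 m/day.
In each layer the seepage velocity is v_i = q/n_i, so the layer transit time is t_i = b_i·n_i / q:
  layer 1 (sandy clay): t_1 = 8.14 × 0.11 / 0.01077 = 83.16 d
  layer 2 (fractured sandstone): t_2 = 5.32 × 0.06 / 0.01077 = 29.65 d
  layer 3 (silty sand): t_3 = 13.0 × 0.19 / 0.01077 = 229.4 d
  layer 4 (clean gravel): t_4 = 6.07 × 0.30 / 0.01077 = 169.1 d
Total t = Σ t_i = 511.4 days = 1.400 years.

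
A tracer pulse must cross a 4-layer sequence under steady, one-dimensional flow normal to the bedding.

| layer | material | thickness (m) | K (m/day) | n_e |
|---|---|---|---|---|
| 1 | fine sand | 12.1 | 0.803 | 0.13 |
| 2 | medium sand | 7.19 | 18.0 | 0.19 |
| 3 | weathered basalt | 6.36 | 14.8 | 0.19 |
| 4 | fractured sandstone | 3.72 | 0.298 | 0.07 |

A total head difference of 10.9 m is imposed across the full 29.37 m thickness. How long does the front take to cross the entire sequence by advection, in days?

11.5

With flow normal to the layers, continuity requires the same specific discharge q through every layer.
Σ(b_i/K_i) = 12.1/0.803 + 7.19/18.0 + 6.36/14.8 + 3.72/0.298 = 28.38 d.
q = Δh / Σ(b_i/K_i) = 10.9 / 28.38 = 0.3841 m/day.
In each layer the seepage velocity is v_i = q/n_i, so the layer transit time is t_i = b_i·n_i / q:
  layer 1 (fine sand): t_1 = 12.1 × 0.13 / 0.3841 = 4.096 d
  layer 2 (medium sand): t_2 = 7.19 × 0.19 / 0.3841 = 3.557 d
  layer 3 (weathered basalt): t_3 = 6.36 × 0.19 / 0.3841 = 3.146 d
  layer 4 (fractured sandstone): t_4 = 3.72 × 0.07 / 0.3841 = 0.6780 d
Total t = Σ t_i = 11.48 days.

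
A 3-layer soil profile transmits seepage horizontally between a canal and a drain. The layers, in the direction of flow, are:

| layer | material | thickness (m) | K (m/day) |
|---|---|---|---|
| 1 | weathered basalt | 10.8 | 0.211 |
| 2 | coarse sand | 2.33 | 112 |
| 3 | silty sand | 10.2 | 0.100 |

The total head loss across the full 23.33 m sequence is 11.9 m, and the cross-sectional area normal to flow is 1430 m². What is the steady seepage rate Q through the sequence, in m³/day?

111

Flow is perpendicular to layering, so the layers act in series and the equivalent K is the thickness-weighted harmonic mean.
Total thickness L = 10.8 + 2.33 + 10.2 = 23.33 m.
Σ(b_i/K_i) = 10.8/0.211 + 2.33/112 + 10.2/0.100 = 153.2 d.
K_eq = L / Σ(b_i/K_i) = 23.33 / 153.2 = 0.1523 m/day.
Q = K_eq · A · (Δh/L) = 0.1523 × 1430 × (11.9/23.33) = 111.1 m³/day.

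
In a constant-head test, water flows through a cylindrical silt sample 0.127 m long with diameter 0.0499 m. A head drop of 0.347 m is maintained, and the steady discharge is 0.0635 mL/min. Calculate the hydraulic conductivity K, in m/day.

0.0171

Cross-sectional area A = π·(d/2)² = π × (0.0499/2)² = 0.001956 m².
Convert discharge: 0.0635 mL/min = 1.058e-09 m³/s.
Darcy's law rearranged: K = Q·L / (A·Δh) = 1.058e-09 × 0.127 / (0.001956 × 0.347) = 1.981e-07 m/s = 0.01711 m/day.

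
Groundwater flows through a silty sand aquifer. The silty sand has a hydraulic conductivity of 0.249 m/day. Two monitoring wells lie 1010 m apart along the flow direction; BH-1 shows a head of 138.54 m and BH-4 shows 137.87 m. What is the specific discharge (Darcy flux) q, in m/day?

0.000165

Hydraulic gradient i = (138.54 − 137.87) / 1010 = 0.67 / 1010 = 0.0006634.
Specific discharge q = K · i = 0.2490 × 0.0006634 = 0.0001652 m/day.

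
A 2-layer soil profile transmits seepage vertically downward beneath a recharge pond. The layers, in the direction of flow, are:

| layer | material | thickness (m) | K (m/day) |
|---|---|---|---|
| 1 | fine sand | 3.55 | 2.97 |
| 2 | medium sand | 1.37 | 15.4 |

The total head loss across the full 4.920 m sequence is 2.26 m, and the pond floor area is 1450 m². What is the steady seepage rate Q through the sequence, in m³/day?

2550

Flow is perpendicular to layering, so the layers act in series and the equivalent K is the thickness-weighted harmonic mean.
Total thickness L = 3.55 + 1.37 = 4.920 m.
Σ(b_i/K_i) = 3.55/2.97 + 1.37/15.4 = 1.284 d.
K_eq = L / Σ(b_i/K_i) = 4.920 / 1.284 = 3.831 m/day.
Q = K_eq · A · (Δh/L) = 3.831 × 1450 × (2.26/4.920) = 2552 m³/day.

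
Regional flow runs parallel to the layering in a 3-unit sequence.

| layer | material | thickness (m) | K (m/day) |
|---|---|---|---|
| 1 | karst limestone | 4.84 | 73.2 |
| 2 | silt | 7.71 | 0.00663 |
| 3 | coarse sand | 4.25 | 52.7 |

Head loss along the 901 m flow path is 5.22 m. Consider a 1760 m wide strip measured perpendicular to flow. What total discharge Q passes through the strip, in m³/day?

5900

Flow is parallel to layering, so each bed carries its own Darcy discharge and the transmissivities add.
Σ(K_i·b_i) = 73.2×4.84 + 0.00663×7.71 + 52.7×4.25 = 578.3 m²/day.
Hydraulic gradient i = Δh / L = 5.22 / 901 = 0.005794.
Q = Σ(K_i·b_i) · W · i = 578.3 × 1760 × 0.005794 = 5897 m³/day.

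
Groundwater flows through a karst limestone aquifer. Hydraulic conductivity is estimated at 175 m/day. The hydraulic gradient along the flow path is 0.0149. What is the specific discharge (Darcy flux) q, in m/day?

2.61

Hydraulic gradient i = 0.0149.
Specific discharge q = K · i = 175.0 × 0.01490 = 2.607 m/day.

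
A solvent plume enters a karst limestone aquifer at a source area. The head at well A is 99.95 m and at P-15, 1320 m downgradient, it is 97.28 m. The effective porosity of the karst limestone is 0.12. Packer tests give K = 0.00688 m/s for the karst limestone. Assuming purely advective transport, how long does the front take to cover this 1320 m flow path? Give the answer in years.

Convert K: 0.00688 m/s × 86400 = 594.4 m/day.
Hydraulic gradient i = (99.95 − 97.28) / 1320 = 2.67 / 1320 = 0.002023.
Darcy flux q = K · i = 594.4 × 0.002023 = 1.202 m/day.
Seepage velocity v = q / n_e = 1.202 / 0.12 = 10.02 m/day.
Travel time t = L / v = 1320 / 10.02 = 131.7 days = 0.3607 years.

0.361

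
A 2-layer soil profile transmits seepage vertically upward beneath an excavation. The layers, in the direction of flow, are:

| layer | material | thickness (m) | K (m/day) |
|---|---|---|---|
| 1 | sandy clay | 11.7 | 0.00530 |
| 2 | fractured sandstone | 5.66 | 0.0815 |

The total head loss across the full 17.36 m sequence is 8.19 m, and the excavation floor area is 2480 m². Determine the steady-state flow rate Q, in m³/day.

Flow is perpendicular to layering, so the layers act in series and the equivalent K is the thickness-weighted harmonic mean.
Total thickness L = 11.7 + 5.66 = 17.36 m.
Σ(b_i/K_i) = 11.7/0.00530 + 5.66/0.0815 = 2277 d.
K_eq = L / Σ(b_i/K_i) = 17.36 / 2277 = 0.007624 m/day.
Q = K_eq · A · (Δh/L) = 0.007624 × 2480 × (8.19/17.36) = 8.920 m³/day.

8.92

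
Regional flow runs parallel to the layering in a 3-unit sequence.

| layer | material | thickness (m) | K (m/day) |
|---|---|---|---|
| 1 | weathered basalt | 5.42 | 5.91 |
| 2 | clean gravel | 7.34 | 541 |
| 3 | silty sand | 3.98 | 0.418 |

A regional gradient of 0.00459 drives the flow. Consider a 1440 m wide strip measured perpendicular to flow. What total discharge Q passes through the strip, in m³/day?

Flow is parallel to layering, so each bed carries its own Darcy discharge and the transmissivities add.
Σ(K_i·b_i) = 5.91×5.42 + 541×7.34 + 0.418×3.98 = 4005 m²/day.
Hydraulic gradient i = 0.00459.
Q = Σ(K_i·b_i) · W · i = 4005 × 1440 × 0.004590 = 26469 m³/day.

26500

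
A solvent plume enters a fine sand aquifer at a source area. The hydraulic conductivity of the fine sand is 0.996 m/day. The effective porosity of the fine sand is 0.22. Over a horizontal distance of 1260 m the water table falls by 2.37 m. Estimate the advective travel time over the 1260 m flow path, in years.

Hydraulic gradient i = Δh / L = 2.37 / 1260 = 0.001881.
Darcy flux q = K · i = 0.9960 × 0.001881 = 0.001873 m/day.
Seepage velocity v = q / n_e = 0.001873 / 0.22 = 0.008516 m/day.
Travel time t = L / v = 1260 / 0.008516 = 1.480e+05 days = 405.1 years.

405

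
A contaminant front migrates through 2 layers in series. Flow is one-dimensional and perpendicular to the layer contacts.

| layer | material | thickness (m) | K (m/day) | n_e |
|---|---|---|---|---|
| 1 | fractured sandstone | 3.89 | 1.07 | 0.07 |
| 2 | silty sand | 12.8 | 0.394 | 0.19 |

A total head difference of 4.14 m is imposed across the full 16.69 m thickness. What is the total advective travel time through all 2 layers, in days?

23.6

With flow normal to the layers, continuity requires the same specific discharge q through every layer.
Σ(b_i/K_i) = 3.89/1.07 + 12.8/0.394 = 36.12 d.
q = Δh / Σ(b_i/K_i) = 4.14 / 36.12 = 0.1146 m/day.
In each layer the seepage velocity is v_i = q/n_i, so the layer transit time is t_i = b_i·n_i / q:
  layer 1 (fractured sandstone): t_1 = 3.89 × 0.07 / 0.1146 = 2.376 d
  layer 2 (silty sand): t_2 = 12.8 × 0.19 / 0.1146 = 21.22 d
Total t = Σ t_i = 23.60 days.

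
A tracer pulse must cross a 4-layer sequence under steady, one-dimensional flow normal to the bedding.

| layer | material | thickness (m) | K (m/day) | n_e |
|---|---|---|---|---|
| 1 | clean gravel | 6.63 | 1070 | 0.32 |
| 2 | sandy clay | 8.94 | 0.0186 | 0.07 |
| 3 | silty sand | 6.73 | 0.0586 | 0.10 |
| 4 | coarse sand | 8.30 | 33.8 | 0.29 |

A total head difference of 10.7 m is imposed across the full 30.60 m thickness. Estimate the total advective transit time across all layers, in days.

With flow normal to the layers, continuity requires the same specific discharge q through every layer.
Σ(b_i/K_i) = 6.63/1070 + 8.94/0.0186 + 6.73/0.0586 + 8.30/33.8 = 595.7 d.
q = Δh / Σ(b_i/K_i) = 10.7 / 595.7 = 0.01796 m/day.
In each layer the seepage velocity is v_i = q/n_i, so the layer transit time is t_i = b_i·n_i / q:
  layer 1 (clean gravel): t_1 = 6.63 × 0.32 / 0.01796 = 118.1 d
  layer 2 (sandy clay): t_2 = 8.94 × 0.07 / 0.01796 = 34.84 d
  layer 3 (silty sand): t_3 = 6.73 × 0.10 / 0.01796 = 37.47 d
  layer 4 (coarse sand): t_4 = 8.30 × 0.29 / 0.01796 = 134.0 d
Total t = Σ t_i = 324.5 days.

324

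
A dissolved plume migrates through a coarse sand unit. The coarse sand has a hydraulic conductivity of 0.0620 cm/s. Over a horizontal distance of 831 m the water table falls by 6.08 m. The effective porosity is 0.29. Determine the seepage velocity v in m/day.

Convert K: 0.0620 cm/s × 864 = 53.57 m/day.
Hydraulic gradient i = Δh / L = 6.08 / 831 = 0.007316.
Darcy flux q = K · i = 53.57 × 0.007316 = 0.3919 m/day.
Seepage velocity v = q / n_e = 0.3919 / 0.29 = 1.351 m/day.

1.35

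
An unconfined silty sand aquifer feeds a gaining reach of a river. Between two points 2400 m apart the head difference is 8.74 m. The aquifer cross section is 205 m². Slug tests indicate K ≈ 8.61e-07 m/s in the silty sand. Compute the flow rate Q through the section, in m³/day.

Convert K: 8.61e-07 m/s × 86400 = 0.07439 m/day.
Hydraulic gradient i = Δh / L = 8.74 / 2400 = 0.003642.
Darcy's law: Q = K · A · i = 0.07439 × 205.0 × 0.003642 = 0.05554 m³/day.

0.0555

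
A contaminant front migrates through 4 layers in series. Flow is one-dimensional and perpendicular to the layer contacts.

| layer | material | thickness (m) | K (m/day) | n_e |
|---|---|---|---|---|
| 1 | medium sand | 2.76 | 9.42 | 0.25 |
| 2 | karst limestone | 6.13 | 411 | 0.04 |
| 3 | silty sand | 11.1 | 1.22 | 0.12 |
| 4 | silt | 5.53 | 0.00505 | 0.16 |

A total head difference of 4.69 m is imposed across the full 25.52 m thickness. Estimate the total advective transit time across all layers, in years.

2.03

With flow normal to the layers, continuity requires the same specific discharge q through every layer.
Σ(b_i/K_i) = 2.76/9.42 + 6.13/411 + 11.1/1.22 + 5.53/0.00505 = 1104 d.
q = Δh / Σ(b_i/K_i) = 4.69 / 1104 = 0.004246 m/day.
In each layer the seepage velocity is v_i = q/n_i, so the layer transit time is t_i = b_i·n_i / q:
  layer 1 (medium sand): t_1 = 2.76 × 0.25 / 0.004246 = 162.5 d
  layer 2 (karst limestone): t_2 = 6.13 × 0.04 / 0.004246 = 57.74 d
  layer 3 (silty sand): t_3 = 11.1 × 0.12 / 0.004246 = 313.7 d
  layer 4 (silt): t_4 = 5.53 × 0.16 / 0.004246 = 208.4 d
Total t = Σ t_i = 742.3 days = 2.032 years.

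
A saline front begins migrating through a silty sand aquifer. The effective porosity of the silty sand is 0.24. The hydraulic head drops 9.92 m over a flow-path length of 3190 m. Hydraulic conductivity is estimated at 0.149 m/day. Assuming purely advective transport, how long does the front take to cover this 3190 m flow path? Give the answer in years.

Hydraulic gradient i = Δh / L = 9.92 / 3190 = 0.003110.
Darcy flux q = K · i = 0.1490 × 0.003110 = 0.0004633 m/day.
Seepage velocity v = q / n_e = 0.0004633 / 0.24 = 0.001931 m/day.
Travel time t = L / v = 3190 / 0.001931 = 1.652e+06 days = 4524 years.

4520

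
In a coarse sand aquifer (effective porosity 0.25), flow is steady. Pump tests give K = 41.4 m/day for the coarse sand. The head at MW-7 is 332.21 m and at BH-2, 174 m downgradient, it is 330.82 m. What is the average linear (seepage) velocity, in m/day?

1.32

Hydraulic gradient i = (332.21 − 330.82) / 174 = 1.39 / 174 = 0.007989.
Darcy flux q = K · i = 41.40 × 0.007989 = 0.3307 m/day.
Seepage velocity v = q / n_e = 0.3307 / 0.25 = 1.323 m/day.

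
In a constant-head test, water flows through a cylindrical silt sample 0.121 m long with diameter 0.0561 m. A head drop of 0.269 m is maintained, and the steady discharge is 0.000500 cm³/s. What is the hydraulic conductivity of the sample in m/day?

Cross-sectional area A = π·(d/2)² = π × (0.0561/2)² = 0.002472 m².
Convert discharge: 0.000500 cm³/s = 5.000e-10 m³/s.
Darcy's law rearranged: K = Q·L / (A·Δh) = 5.000e-10 × 0.121 / (0.002472 × 0.269) = 9.099e-08 m/s = 0.007861 m/day.

0.00786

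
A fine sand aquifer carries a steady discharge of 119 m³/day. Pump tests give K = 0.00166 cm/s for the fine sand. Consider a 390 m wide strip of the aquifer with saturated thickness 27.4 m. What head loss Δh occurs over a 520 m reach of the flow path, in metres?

4.04

Convert K: 0.00166 cm/s × 864 = 1.434 m/day.
Cross-sectional area A = 390 × 27.4 = 10686 m².
From Q = K·A·i, i = Q / (K·A) = 119 / (1.434 × 10686) = 0.007764.
Head loss Δh = i · L = 0.007764 × 520 = 4.038 m.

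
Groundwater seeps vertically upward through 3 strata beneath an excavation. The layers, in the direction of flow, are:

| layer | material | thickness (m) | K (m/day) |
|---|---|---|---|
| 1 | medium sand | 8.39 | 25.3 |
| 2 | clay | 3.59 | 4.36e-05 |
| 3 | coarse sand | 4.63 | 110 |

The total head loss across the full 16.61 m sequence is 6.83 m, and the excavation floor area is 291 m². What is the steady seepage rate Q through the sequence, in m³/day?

0.0241

Flow is perpendicular to layering, so the layers act in series and the equivalent K is the thickness-weighted harmonic mean.
Total thickness L = 8.39 + 3.59 + 4.63 = 16.61 m.
Σ(b_i/K_i) = 8.39/25.3 + 3.59/4.36e-05 + 4.63/110 = 82340 d.
K_eq = L / Σ(b_i/K_i) = 16.61 / 82340 = 0.0002017 m/day.
Q = K_eq · A · (Δh/L) = 0.0002017 × 291 × (6.83/16.61) = 0.02414 m³/day.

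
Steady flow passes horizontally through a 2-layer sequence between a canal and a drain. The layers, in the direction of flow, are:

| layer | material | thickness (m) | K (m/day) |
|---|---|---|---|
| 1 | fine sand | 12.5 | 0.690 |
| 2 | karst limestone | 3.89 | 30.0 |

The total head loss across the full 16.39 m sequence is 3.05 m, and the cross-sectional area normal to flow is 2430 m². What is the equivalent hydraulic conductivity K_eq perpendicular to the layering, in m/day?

0.898

Flow is perpendicular to layering, so the layers act in series and the equivalent K is the thickness-weighted harmonic mean.
Total thickness L = 12.5 + 3.89 = 16.39 m.
Σ(b_i/K_i) = 12.5/0.690 + 3.89/30.0 = 18.25 d.
K_eq = L / Σ(b_i/K_i) = 16.39 / 18.25 = 0.8983 m/day.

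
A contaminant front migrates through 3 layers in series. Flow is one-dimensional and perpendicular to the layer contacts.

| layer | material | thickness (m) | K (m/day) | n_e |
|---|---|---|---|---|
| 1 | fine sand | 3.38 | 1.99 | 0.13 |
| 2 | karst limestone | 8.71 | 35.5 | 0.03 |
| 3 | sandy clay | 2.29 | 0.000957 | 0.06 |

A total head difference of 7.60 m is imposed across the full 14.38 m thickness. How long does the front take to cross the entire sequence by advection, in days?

With flow normal to the layers, continuity requires the same specific discharge q through every layer.
Σ(b_i/K_i) = 3.38/1.99 + 8.71/35.5 + 2.29/0.000957 = 2395 d.
q = Δh / Σ(b_i/K_i) = 7.60 / 2395 = 0.003173 m/day.
In each layer the seepage velocity is v_i = q/n_i, so the layer transit time is t_i = b_i·n_i / q:
  layer 1 (fine sand): t_1 = 3.38 × 0.13 / 0.003173 = 138.5 d
  layer 2 (karst limestone): t_2 = 8.71 × 0.03 / 0.003173 = 82.34 d
  layer 3 (sandy clay): t_3 = 2.29 × 0.06 / 0.003173 = 43.30 d
Total t = Σ t_i = 264.1 days.

264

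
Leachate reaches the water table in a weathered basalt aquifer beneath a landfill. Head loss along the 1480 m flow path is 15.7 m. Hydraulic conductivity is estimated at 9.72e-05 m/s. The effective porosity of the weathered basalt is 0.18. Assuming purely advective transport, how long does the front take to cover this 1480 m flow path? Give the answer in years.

8.19

Convert K: 9.72e-05 m/s × 86400 = 8.398 m/day.
Hydraulic gradient i = Δh / L = 15.7 / 1480 = 0.01061.
Darcy flux q = K · i = 8.398 × 0.01061 = 0.08909 m/day.
Seepage velocity v = q / n_e = 0.08909 / 0.18 = 0.4949 m/day.
Travel time t = L / v = 1480 / 0.4949 = 2990 days = 8.187 years.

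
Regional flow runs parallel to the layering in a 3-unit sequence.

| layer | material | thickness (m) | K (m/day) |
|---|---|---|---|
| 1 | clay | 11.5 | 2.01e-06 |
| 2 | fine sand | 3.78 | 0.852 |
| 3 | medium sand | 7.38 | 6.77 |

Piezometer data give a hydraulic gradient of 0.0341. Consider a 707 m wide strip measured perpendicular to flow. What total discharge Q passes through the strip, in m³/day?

Flow is parallel to layering, so each bed carries its own Darcy discharge and the transmissivities add.
Σ(K_i·b_i) = 2.01e-06×11.5 + 0.852×3.78 + 6.77×7.38 = 53.18 m²/day.
Hydraulic gradient i = 0.0341.
Q = Σ(K_i·b_i) · W · i = 53.18 × 707 × 0.03410 = 1282 m³/day.

1280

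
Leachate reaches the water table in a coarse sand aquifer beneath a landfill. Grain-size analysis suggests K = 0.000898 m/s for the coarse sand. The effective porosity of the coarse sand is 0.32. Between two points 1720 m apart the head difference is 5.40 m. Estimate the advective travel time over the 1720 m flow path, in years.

Convert K: 0.000898 m/s × 86400 = 77.59 m/day.
Hydraulic gradient i = Δh / L = 5.40 / 1720 = 0.003140.
Darcy flux q = K · i = 77.59 × 0.003140 = 0.2436 m/day.
Seepage velocity v = q / n_e = 0.2436 / 0.32 = 0.7612 m/day.
Travel time t = L / v = 1720 / 0.7612 = 2260 days = 6.186 years.

6.19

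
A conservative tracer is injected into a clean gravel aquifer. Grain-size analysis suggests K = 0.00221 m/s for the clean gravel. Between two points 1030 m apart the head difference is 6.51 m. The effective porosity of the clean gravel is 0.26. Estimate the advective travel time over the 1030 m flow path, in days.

Convert K: 0.00221 m/s × 86400 = 190.9 m/day.
Hydraulic gradient i = Δh / L = 6.51 / 1030 = 0.006320.
Darcy flux q = K · i = 190.9 × 0.006320 = 1.207 m/day.
Seepage velocity v = q / n_e = 1.207 / 0.26 = 4.642 m/day.
Travel time t = L / v = 1030 / 4.642 = 221.9 days.

222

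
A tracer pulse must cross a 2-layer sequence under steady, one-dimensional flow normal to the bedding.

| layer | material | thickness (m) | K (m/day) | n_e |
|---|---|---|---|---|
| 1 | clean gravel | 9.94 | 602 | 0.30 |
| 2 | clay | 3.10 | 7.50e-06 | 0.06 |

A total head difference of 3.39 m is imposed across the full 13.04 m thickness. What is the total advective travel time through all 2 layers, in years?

1060

With flow normal to the layers, continuity requires the same specific discharge q through every layer.
Σ(b_i/K_i) = 9.94/602 + 3.10/7.50e-06 = 4.133e+05 d.
q = Δh / Σ(b_i/K_i) = 3.39 / 4.133e+05 = 8.202e-06 m/day.
In each layer the seepage velocity is v_i = q/n_i, so the layer transit time is t_i = b_i·n_i / q:
  layer 1 (clean gravel): t_1 = 9.94 × 0.30 / 8.202e-06 = 3.636e+05 d
  layer 2 (clay): t_2 = 3.10 × 0.06 / 8.202e-06 = 22678 d
Total t = Σ t_i = 3.863e+05 days = 1058 years.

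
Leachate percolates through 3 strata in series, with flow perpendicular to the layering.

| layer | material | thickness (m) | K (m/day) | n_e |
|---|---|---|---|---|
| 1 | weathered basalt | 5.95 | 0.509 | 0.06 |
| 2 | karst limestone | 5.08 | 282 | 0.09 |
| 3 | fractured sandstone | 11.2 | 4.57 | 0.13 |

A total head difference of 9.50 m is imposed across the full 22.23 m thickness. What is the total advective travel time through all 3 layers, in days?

3.38

With flow normal to the layers, continuity requires the same specific discharge q through every layer.
Σ(b_i/K_i) = 5.95/0.509 + 5.08/282 + 11.2/4.57 = 14.16 d.
q = Δh / Σ(b_i/K_i) = 9.50 / 14.16 = 0.6710 m/day.
In each layer the seepage velocity is v_i = q/n_i, so the layer transit time is t_i = b_i·n_i / q:
  layer 1 (weathered basalt): t_1 = 5.95 × 0.06 / 0.6710 = 0.5321 d
  layer 2 (karst limestone): t_2 = 5.08 × 0.09 / 0.6710 = 0.6814 d
  layer 3 (fractured sandstone): t_3 = 11.2 × 0.13 / 0.6710 = 2.170 d
Total t = Σ t_i = 3.383 days.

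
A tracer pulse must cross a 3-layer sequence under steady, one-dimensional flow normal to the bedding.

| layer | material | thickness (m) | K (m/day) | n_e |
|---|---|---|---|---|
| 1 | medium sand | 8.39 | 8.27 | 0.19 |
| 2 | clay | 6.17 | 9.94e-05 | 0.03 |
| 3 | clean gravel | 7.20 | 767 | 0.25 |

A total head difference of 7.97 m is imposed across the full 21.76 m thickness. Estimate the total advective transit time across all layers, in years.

With flow normal to the layers, continuity requires the same specific discharge q through every layer.
Σ(b_i/K_i) = 8.39/8.27 + 6.17/9.94e-05 + 7.20/767 = 62073 d.
q = Δh / Σ(b_i/K_i) = 7.97 / 62073 = 0.0001284 m/day.
In each layer the seepage velocity is v_i = q/n_i, so the layer transit time is t_i = b_i·n_i / q:
  layer 1 (medium sand): t_1 = 8.39 × 0.19 / 0.0001284 = 12415 d
  layer 2 (clay): t_2 = 6.17 × 0.03 / 0.0001284 = 1442 d
  layer 3 (clean gravel): t_3 = 7.20 × 0.25 / 0.0001284 = 14019 d
Total t = Σ t_i = 27876 days = 76.32 years.

76.3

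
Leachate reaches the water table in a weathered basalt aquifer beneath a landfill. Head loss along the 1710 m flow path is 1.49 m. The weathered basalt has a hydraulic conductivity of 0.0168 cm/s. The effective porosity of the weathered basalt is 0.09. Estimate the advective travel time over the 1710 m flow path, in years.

Convert K: 0.0168 cm/s × 864 = 14.52 m/day.
Hydraulic gradient i = Δh / L = 1.49 / 1710 = 0.0008713.
Darcy flux q = K · i = 14.52 × 0.0008713 = 0.01265 m/day.
Seepage velocity v = q / n_e = 0.01265 / 0.09 = 0.1405 m/day.
Travel time t = L / v = 1710 / 0.1405 = 12168 days = 33.31 years.

33.3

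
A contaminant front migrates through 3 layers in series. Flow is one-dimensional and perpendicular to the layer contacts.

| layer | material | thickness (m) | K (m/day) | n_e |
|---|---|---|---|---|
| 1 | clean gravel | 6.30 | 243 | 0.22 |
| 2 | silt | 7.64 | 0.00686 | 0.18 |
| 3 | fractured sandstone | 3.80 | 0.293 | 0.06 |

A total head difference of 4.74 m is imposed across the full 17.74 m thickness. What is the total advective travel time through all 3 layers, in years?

1.95

With flow normal to the layers, continuity requires the same specific discharge q through every layer.
Σ(b_i/K_i) = 6.30/243 + 7.64/0.00686 + 3.80/0.293 = 1127 d.
q = Δh / Σ(b_i/K_i) = 4.74 / 1127 = 0.004207 m/day.
In each layer the seepage velocity is v_i = q/n_i, so the layer transit time is t_i = b_i·n_i / q:
  layer 1 (clean gravel): t_1 = 6.30 × 0.22 / 0.004207 = 329.5 d
  layer 2 (silt): t_2 = 7.64 × 0.18 / 0.004207 = 326.9 d
  layer 3 (fractured sandstone): t_3 = 3.80 × 0.06 / 0.004207 = 54.20 d
Total t = Σ t_i = 710.5 days = 1.945 years.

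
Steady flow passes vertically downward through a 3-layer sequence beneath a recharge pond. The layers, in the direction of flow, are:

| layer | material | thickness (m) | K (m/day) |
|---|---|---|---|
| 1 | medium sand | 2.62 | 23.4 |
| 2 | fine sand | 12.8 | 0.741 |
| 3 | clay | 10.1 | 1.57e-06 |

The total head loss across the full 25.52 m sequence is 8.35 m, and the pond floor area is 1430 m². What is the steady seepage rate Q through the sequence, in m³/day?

0.00186

Flow is perpendicular to layering, so the layers act in series and the equivalent K is the thickness-weighted harmonic mean.
Total thickness L = 2.62 + 12.8 + 10.1 = 25.52 m.
Σ(b_i/K_i) = 2.62/23.4 + 12.8/0.741 + 10.1/1.57e-06 = 6.433e+06 d.
K_eq = L / Σ(b_i/K_i) = 25.52 / 6.433e+06 = 3.967e-06 m/day.
Q = K_eq · A · (Δh/L) = 3.967e-06 × 1430 × (8.35/25.52) = 0.001856 m³/day.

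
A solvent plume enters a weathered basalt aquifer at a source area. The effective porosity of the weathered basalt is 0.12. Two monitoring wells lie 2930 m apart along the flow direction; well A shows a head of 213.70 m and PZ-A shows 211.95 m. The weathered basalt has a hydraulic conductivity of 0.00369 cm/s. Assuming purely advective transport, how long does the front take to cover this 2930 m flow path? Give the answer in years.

506

Convert K: 0.00369 cm/s × 864 = 3.188 m/day.
Hydraulic gradient i = (213.70 − 211.95) / 2930 = 1.75 / 2930 = 0.0005973.
Darcy flux q = K · i = 3.188 × 0.0005973 = 0.001904 m/day.
Seepage velocity v = q / n_e = 0.001904 / 0.12 = 0.01587 m/day.
Travel time t = L / v = 2930 / 0.01587 = 1.846e+05 days = 505.5 years.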